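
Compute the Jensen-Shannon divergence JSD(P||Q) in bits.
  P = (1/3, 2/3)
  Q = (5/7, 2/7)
0.1077 bits

Jensen-Shannon divergence is:
JSD(P||Q) = 0.5 × D_KL(P||M) + 0.5 × D_KL(Q||M)
where M = 0.5 × (P + Q) is the mixture distribution.

M = 0.5 × (1/3, 2/3) + 0.5 × (5/7, 2/7) = (11/21, 10/21)

D_KL(P||M) = 0.1063 bits
D_KL(Q||M) = 0.1091 bits

JSD(P||Q) = 0.5 × 0.1063 + 0.5 × 0.1091 = 0.1077 bits

Unlike KL divergence, JSD is symmetric and bounded: 0 ≤ JSD ≤ log(2).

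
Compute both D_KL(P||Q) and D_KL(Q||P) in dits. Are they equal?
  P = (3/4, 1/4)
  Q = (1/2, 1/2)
D_KL(P||Q) = 0.0568, D_KL(Q||P) = 0.0625

KL divergence is not symmetric: D_KL(P||Q) ≠ D_KL(Q||P) in general.

D_KL(P||Q) = 0.0568 dits
D_KL(Q||P) = 0.0625 dits

No, they are not equal!

This asymmetry is why KL divergence is not a true distance metric.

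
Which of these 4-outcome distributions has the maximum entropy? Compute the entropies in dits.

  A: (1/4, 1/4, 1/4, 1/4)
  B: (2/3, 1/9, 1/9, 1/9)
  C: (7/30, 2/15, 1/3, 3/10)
A

For a discrete distribution over n outcomes, entropy is maximized by the uniform distribution.

Computing entropies:
H(A) = 0.6021 dits
H(B) = 0.4355 dits
H(C) = 0.5801 dits

The uniform distribution (where all probabilities equal 1/4) achieves the maximum entropy of log_10(4) = 0.6021 dits.

Distribution A has the highest entropy.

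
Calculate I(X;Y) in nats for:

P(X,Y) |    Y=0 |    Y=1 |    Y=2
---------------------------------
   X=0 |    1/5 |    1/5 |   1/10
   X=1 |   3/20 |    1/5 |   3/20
0.0086 nats

Mutual information: I(X;Y) = H(X) + H(Y) - H(X,Y)

Marginals:
P(X) = (1/2, 1/2), H(X) = 0.6931 nats
P(Y) = (7/20, 2/5, 1/4), H(Y) = 1.0805 nats

Joint entropy: H(X,Y) = 1.7651 nats

I(X;Y) = 0.6931 + 1.0805 - 1.7651 = 0.0086 nats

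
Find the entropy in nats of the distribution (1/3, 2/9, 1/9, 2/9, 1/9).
1.5230 nats

Shannon entropy is H(X) = -Σ p(x) log p(x).

For P = (1/3, 2/9, 1/9, 2/9, 1/9):
H = -1/3 × log_e(1/3) -2/9 × log_e(2/9) -1/9 × log_e(1/9) -2/9 × log_e(2/9) -1/9 × log_e(1/9)
H = 1.5230 nats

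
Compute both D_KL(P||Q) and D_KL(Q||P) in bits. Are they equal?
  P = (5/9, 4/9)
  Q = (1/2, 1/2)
D_KL(P||Q) = 0.0089, D_KL(Q||P) = 0.0090

KL divergence is not symmetric: D_KL(P||Q) ≠ D_KL(Q||P) in general.

D_KL(P||Q) = 0.0089 bits
D_KL(Q||P) = 0.0090 bits

No, they are not equal!

This asymmetry is why KL divergence is not a true distance metric.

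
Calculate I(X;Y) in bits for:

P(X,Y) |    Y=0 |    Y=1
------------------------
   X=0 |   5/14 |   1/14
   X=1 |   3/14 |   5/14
0.1613 bits

Mutual information: I(X;Y) = H(X) + H(Y) - H(X,Y)

Marginals:
P(X) = (3/7, 4/7), H(X) = 0.9852 bits
P(Y) = (4/7, 3/7), H(Y) = 0.9852 bits

Joint entropy: H(X,Y) = 1.8092 bits

I(X;Y) = 0.9852 + 0.9852 - 1.8092 = 0.1613 bits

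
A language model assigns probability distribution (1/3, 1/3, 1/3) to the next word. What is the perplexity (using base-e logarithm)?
3.0000

Perplexity is e^H (or exp(H) for natural log).

First, H = -Σ p log p = 1.0986 nats
Perplexity = e^1.0986 = 3.0000

Interpretation: The model's uncertainty is equivalent to choosing uniformly among 3.0 options.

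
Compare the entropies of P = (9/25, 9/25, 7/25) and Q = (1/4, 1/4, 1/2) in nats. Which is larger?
P

Computing entropies in nats:
H(P) = 1.0920
H(Q) = 1.0397

Distribution P has higher entropy.

Intuition: The distribution closer to uniform (more spread out) has higher entropy.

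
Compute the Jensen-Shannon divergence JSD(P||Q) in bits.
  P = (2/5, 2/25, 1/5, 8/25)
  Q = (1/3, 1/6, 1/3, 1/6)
0.0433 bits

Jensen-Shannon divergence is:
JSD(P||Q) = 0.5 × D_KL(P||M) + 0.5 × D_KL(Q||M)
where M = 0.5 × (P + Q) is the mixture distribution.

M = 0.5 × (2/5, 2/25, 1/5, 8/25) + 0.5 × (1/3, 1/6, 1/3, 1/6) = (11/30, 0.123333, 4/15, 0.243333)

D_KL(P||M) = 0.0437 bits
D_KL(Q||M) = 0.0429 bits

JSD(P||Q) = 0.5 × 0.0437 + 0.5 × 0.0429 = 0.0433 bits

Unlike KL divergence, JSD is symmetric and bounded: 0 ≤ JSD ≤ log(2).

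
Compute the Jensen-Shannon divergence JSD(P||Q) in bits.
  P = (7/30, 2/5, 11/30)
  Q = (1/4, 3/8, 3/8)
0.0005 bits

Jensen-Shannon divergence is:
JSD(P||Q) = 0.5 × D_KL(P||M) + 0.5 × D_KL(Q||M)
where M = 0.5 × (P + Q) is the mixture distribution.

M = 0.5 × (7/30, 2/5, 11/30) + 0.5 × (1/4, 3/8, 3/8) = (0.241667, 0.3875, 0.370833)

D_KL(P||M) = 0.0005 bits
D_KL(Q||M) = 0.0005 bits

JSD(P||Q) = 0.5 × 0.0005 + 0.5 × 0.0005 = 0.0005 bits

Unlike KL divergence, JSD is symmetric and bounded: 0 ≤ JSD ≤ log(2).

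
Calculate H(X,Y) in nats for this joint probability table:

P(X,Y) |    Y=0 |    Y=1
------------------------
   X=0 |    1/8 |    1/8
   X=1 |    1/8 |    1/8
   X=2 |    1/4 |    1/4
1.7329 nats

Joint entropy is H(X,Y) = -Σ_{x,y} p(x,y) log p(x,y).

Summing over all non-zero entries:
H(X,Y) = -[1/8·log_e(1/8) + 1/8·log_e(1/8) + 1/8·log_e(1/8) + 1/8·log_e(1/8) + 1/4·log_e(1/4) + 1/4·log_e(1/4)]
H(X,Y) = 1.7329 nats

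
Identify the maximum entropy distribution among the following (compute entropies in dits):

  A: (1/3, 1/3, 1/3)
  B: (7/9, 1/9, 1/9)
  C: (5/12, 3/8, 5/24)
A

For a discrete distribution over n outcomes, entropy is maximized by the uniform distribution.

Computing entropies:
H(A) = 0.4771 dits
H(B) = 0.2969 dits
H(C) = 0.4601 dits

The uniform distribution (where all probabilities equal 1/3) achieves the maximum entropy of log_10(3) = 0.4771 dits.

Distribution A has the highest entropy.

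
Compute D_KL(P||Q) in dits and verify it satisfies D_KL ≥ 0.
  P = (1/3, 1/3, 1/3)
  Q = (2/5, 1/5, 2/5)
0.0212 dits

KL divergence satisfies the Gibbs inequality: D_KL(P||Q) ≥ 0 for all distributions P, Q.

D_KL(P||Q) = Σ p(x) log(p(x)/q(x))
Term by term:
  x=0: 1/3 × log_10[(1/3)/(2/5)] = -0.0264
  x=1: 1/3 × log_10[(1/3)/(1/5)] = 0.0739
  x=2: 1/3 × log_10[(1/3)/(2/5)] = -0.0264
D_KL(P||Q) = 0.0212 dits

D_KL(P||Q) = 0.0212 ≥ 0 ✓

This non-negativity is a fundamental property: relative entropy cannot be negative because it measures how different Q is from P.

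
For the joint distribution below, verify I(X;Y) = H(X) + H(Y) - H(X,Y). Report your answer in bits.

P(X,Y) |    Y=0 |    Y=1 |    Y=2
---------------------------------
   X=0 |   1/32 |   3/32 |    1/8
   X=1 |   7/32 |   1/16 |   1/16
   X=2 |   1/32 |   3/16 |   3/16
I(X;Y) = 0.2395 bits

Mutual information has multiple equivalent forms:
- I(X;Y) = H(X) - H(X|Y)
- I(X;Y) = H(Y) - H(Y|X)
- I(X;Y) = H(X) + H(Y) - H(X,Y)

Computing all quantities:
H(X) = 1.5575, H(Y) = 1.5749, H(X,Y) = 2.8929
H(X|Y) = 1.3180, H(Y|X) = 1.3354

Verification:
H(X) - H(X|Y) = 1.5575 - 1.3180 = 0.2395
H(Y) - H(Y|X) = 1.5749 - 1.3354 = 0.2395
H(X) + H(Y) - H(X,Y) = 1.5575 + 1.5749 - 2.8929 = 0.2395

All forms give I(X;Y) = 0.2395 bits. ✓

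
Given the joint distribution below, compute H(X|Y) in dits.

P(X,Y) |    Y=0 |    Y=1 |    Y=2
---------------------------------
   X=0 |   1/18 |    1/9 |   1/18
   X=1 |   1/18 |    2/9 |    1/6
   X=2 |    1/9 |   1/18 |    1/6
0.4314 dits

Using the chain rule: H(X|Y) = H(X,Y) - H(Y)

First, compute H(X,Y) = 0.8955 dits

Marginal P(Y) = (2/9, 7/18, 7/18)
H(Y) = 0.4642 dits

H(X|Y) = H(X,Y) - H(Y) = 0.8955 - 0.4642 = 0.4314 dits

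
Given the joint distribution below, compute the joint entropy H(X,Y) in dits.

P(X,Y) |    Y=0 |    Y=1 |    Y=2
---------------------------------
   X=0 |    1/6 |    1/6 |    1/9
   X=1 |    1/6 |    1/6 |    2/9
0.7700 dits

Joint entropy is H(X,Y) = -Σ_{x,y} p(x,y) log p(x,y).

Summing over all non-zero entries:
H(X,Y) = -[1/6·log_10(1/6) + 1/6·log_10(1/6) + 1/9·log_10(1/9) + 1/6·log_10(1/6) + 1/6·log_10(1/6) + 2/9·log_10(2/9)]
H(X,Y) = 0.7700 dits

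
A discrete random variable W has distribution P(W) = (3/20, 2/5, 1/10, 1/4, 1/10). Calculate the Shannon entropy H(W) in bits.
2.1037 bits

Shannon entropy is H(X) = -Σ p(x) log p(x).

For P = (3/20, 2/5, 1/10, 1/4, 1/10):
H = -3/20 × log_2(3/20) -2/5 × log_2(2/5) -1/10 × log_2(1/10) -1/4 × log_2(1/4) -1/10 × log_2(1/10)
H = 2.1037 bits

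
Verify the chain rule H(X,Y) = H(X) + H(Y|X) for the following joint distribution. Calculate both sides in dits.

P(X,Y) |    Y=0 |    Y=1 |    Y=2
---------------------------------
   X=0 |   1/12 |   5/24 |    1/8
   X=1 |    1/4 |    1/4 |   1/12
H(X,Y) = 0.7357, H(X) = 0.2950, H(Y|X) = 0.4407 (all in dits)

Chain rule: H(X,Y) = H(X) + H(Y|X)

Left side — joint entropy directly:
H(X,Y) = -Σ p(x,y) log p(x,y) = 0.7357 dits

Right side — compute H(Y|X) from the conditional distributions:
P(X) = (5/12, 7/12), so H(X) = 0.2950 dits
H(Y|X) = Σ_x P(X=x) · H(Y|X=x):
  P(Y|X=0) = (1/5, 1/2, 3/10), H(Y|X=0) = 0.4472, weight P(X=0) = 5/12
  P(Y|X=1) = (3/7, 3/7, 1/7), H(Y|X=1) = 0.4361, weight P(X=1) = 7/12
H(Y|X) = 0.4407 dits

H(X) + H(Y|X) = 0.2950 + 0.4407 = 0.7357 dits

Both sides equal 0.7357 dits. ✓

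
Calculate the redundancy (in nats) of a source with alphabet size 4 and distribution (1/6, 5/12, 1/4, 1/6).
0.0777 nats

Redundancy measures how far a source is from maximum entropy:
R = H_max - H(X)

Maximum entropy for 4 symbols: H_max = log_e(4) = 1.3863 nats
Actual entropy: H(X) = 1.3086 nats
Redundancy: R = 1.3863 - 1.3086 = 0.0777 nats

This redundancy represents potential for compression: the source could be compressed by 0.0777 nats per symbol.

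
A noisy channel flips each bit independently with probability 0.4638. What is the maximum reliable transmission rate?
0.0038 bits

For a binary symmetric channel (BSC) with error probability p:
Capacity C = 1 - H(p) bits per symbol

where H(p) = -p log₂(p) - (1-p) log₂(1-p) is the binary entropy function.

H(0.4638) = 0.9962 bits
C = 1 - 0.9962 = 0.0038 bits per symbol

This means we can reliably transmit up to 0.0038 bits of information per channel use.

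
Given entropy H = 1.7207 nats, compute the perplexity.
5.5884

Perplexity is e^H (or exp(H) for natural log).

H = 1.7207 nats
Perplexity = e^1.7207 = 5.5884

Interpretation: The model's uncertainty is equivalent to choosing uniformly among 5.6 options.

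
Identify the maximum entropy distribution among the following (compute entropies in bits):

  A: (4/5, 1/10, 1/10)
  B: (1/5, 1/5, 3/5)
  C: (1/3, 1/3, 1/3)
C

For a discrete distribution over n outcomes, entropy is maximized by the uniform distribution.

Computing entropies:
H(A) = 0.9219 bits
H(B) = 1.3710 bits
H(C) = 1.5850 bits

The uniform distribution (where all probabilities equal 1/3) achieves the maximum entropy of log_2(3) = 1.5850 bits.

Distribution C has the highest entropy.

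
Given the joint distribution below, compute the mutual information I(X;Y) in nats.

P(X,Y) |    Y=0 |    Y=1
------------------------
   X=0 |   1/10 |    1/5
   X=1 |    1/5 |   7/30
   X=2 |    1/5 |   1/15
0.0532 nats

Mutual information: I(X;Y) = H(X) + H(Y) - H(X,Y)

Marginals:
P(X) = (3/10, 13/30, 4/15), H(X) = 1.0760 nats
P(Y) = (1/2, 1/2), H(Y) = 0.6931 nats

Joint entropy: H(X,Y) = 1.7160 nats

I(X;Y) = 1.0760 + 0.6931 - 1.7160 = 0.0532 nats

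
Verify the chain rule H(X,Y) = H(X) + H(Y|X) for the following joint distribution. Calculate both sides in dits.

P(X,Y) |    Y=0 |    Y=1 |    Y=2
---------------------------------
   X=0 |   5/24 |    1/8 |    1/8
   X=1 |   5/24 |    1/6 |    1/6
H(X,Y) = 0.7690, H(X) = 0.2995, H(Y|X) = 0.4695 (all in dits)

Chain rule: H(X,Y) = H(X) + H(Y|X)

Left side — joint entropy directly:
H(X,Y) = -Σ p(x,y) log p(x,y) = 0.7690 dits

Right side — compute H(Y|X) from the conditional distributions:
P(X) = (11/24, 13/24), so H(X) = 0.2995 dits
H(Y|X) = Σ_x P(X=x) · H(Y|X=x):
  P(Y|X=0) = (5/11, 3/11, 3/11), H(Y|X=0) = 0.4634, weight P(X=0) = 11/24
  P(Y|X=1) = (5/13, 4/13, 4/13), H(Y|X=1) = 0.4746, weight P(X=1) = 13/24
H(Y|X) = 0.4695 dits

H(X) + H(Y|X) = 0.2995 + 0.4695 = 0.7690 dits

Both sides equal 0.7690 dits. ✓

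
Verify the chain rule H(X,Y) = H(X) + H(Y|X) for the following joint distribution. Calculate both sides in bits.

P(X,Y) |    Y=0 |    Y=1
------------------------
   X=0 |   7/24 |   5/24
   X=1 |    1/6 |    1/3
H(X,Y) = 1.9491, H(X) = 1.0000, H(Y|X) = 0.9491 (all in bits)

Chain rule: H(X,Y) = H(X) + H(Y|X)

Left side — joint entropy directly:
H(X,Y) = -Σ p(x,y) log p(x,y) = 1.9491 bits

Right side — compute H(Y|X) from the conditional distributions:
P(X) = (1/2, 1/2), so H(X) = 1.0000 bits
H(Y|X) = Σ_x P(X=x) · H(Y|X=x):
  P(Y|X=0) = (7/12, 5/12), H(Y|X=0) = 0.9799, weight P(X=0) = 1/2
  P(Y|X=1) = (1/3, 2/3), H(Y|X=1) = 0.9183, weight P(X=1) = 1/2
H(Y|X) = 0.9491 bits

H(X) + H(Y|X) = 1.0000 + 0.9491 = 1.9491 bits

Both sides equal 1.9491 bits. ✓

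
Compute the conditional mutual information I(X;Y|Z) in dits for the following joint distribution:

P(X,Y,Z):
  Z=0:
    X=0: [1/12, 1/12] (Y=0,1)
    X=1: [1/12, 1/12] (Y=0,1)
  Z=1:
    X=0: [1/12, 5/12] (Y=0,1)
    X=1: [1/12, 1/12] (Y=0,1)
0.0148 dits

Conditional mutual information: I(X;Y|Z) = H(X|Z) + H(Y|Z) - H(X,Y|Z)

H(Z) = 0.2764
H(X,Z) = 0.5396 → H(X|Z) = 0.2632
H(Y,Z) = 0.5396 → H(Y|Z) = 0.2632
H(X,Y,Z) = 0.7879 → H(X,Y|Z) = 0.5115

I(X;Y|Z) = 0.2632 + 0.2632 - 0.5115 = 0.0148 dits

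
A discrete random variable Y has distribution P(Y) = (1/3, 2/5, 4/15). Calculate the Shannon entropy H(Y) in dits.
0.4713 dits

Shannon entropy is H(X) = -Σ p(x) log p(x).

For P = (1/3, 2/5, 4/15):
H = -1/3 × log_10(1/3) -2/5 × log_10(2/5) -4/15 × log_10(4/15)
H = 0.4713 dits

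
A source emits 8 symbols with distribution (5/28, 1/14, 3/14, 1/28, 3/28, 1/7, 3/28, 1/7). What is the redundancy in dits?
0.0433 dits

Redundancy measures how far a source is from maximum entropy:
R = H_max - H(X)

Maximum entropy for 8 symbols: H_max = log_10(8) = 0.9031 dits
Actual entropy: H(X) = 0.8598 dits
Redundancy: R = 0.9031 - 0.8598 = 0.0433 dits

This redundancy represents potential for compression: the source could be compressed by 0.0433 dits per symbol.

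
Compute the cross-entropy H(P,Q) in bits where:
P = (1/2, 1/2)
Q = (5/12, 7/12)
1.0203 bits

Cross-entropy: H(P,Q) = -Σ p(x) log q(x)

Alternatively: H(P,Q) = H(P) + D_KL(P||Q)
H(P) = 1.0000 bits
D_KL(P||Q) = 0.0203 bits

H(P,Q) = 1.0000 + 0.0203 = 1.0203 bits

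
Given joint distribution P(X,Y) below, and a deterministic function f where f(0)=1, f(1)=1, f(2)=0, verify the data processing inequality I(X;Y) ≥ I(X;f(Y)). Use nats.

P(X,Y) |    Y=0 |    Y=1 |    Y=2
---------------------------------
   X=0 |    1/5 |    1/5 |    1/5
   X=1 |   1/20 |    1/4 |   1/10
I(X;Y) = 0.0478, I(X;f(Y)) = 0.0040, inequality holds: 0.0478 ≥ 0.0040

Data Processing Inequality: For any Markov chain X → Y → Z, we have I(X;Y) ≥ I(X;Z).

Here Z = f(Y) is a deterministic function of Y, forming X → Y → Z.

Original I(X;Y) = 0.0478 nats

After applying f:
P(X,Z) where Z=f(Y):
- P(X,Z=0) = P(X,Y=2)
- P(X,Z=1) = P(X,Y=0) + P(X,Y=1)

I(X;Z) = I(X;f(Y)) = 0.0040 nats

Verification: 0.0478 ≥ 0.0040 ✓

Information cannot be created by processing; the function f can only lose information about X.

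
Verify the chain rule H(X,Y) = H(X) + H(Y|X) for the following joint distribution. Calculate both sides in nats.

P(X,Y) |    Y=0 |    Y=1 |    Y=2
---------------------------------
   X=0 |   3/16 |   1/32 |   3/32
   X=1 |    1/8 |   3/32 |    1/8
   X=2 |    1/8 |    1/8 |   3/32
H(X,Y) = 2.1276, H(X) = 1.0976, H(Y|X) = 1.0300 (all in nats)

Chain rule: H(X,Y) = H(X) + H(Y|X)

Left side — joint entropy directly:
H(X,Y) = -Σ p(x,y) log p(x,y) = 2.1276 nats

Right side — compute H(Y|X) from the conditional distributions:
P(X) = (5/16, 11/32, 11/32), so H(X) = 1.0976 nats
H(Y|X) = Σ_x P(X=x) · H(Y|X=x):
  P(Y|X=0) = (3/5, 1/10, 3/10), H(Y|X=0) = 0.8979, weight P(X=0) = 5/16
  P(Y|X=1) = (4/11, 3/11, 4/11), H(Y|X=1) = 1.0901, weight P(X=1) = 11/32
  P(Y|X=2) = (4/11, 4/11, 3/11), H(Y|X=2) = 1.0901, weight P(X=2) = 11/32
H(Y|X) = 1.0300 nats

H(X) + H(Y|X) = 1.0976 + 1.0300 = 2.1276 nats

Both sides equal 2.1276 nats. ✓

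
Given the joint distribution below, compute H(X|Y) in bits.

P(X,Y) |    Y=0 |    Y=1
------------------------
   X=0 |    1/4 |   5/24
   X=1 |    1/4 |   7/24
0.9899 bits

Using the chain rule: H(X|Y) = H(X,Y) - H(Y)

First, compute H(X,Y) = 1.9899 bits

Marginal P(Y) = (1/2, 1/2)
H(Y) = 1.0000 bits

H(X|Y) = H(X,Y) - H(Y) = 1.9899 - 1.0000 = 0.9899 bits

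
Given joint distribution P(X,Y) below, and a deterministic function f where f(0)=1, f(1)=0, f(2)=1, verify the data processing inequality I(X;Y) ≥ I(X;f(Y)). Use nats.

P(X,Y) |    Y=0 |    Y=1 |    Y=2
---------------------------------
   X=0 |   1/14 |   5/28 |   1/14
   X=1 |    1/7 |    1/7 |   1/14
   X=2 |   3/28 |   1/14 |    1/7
I(X;Y) = 0.0522, I(X;f(Y)) = 0.0386, inequality holds: 0.0522 ≥ 0.0386

Data Processing Inequality: For any Markov chain X → Y → Z, we have I(X;Y) ≥ I(X;Z).

Here Z = f(Y) is a deterministic function of Y, forming X → Y → Z.

Original I(X;Y) = 0.0522 nats

After applying f:
P(X,Z) where Z=f(Y):
- P(X,Z=0) = P(X,Y=1)
- P(X,Z=1) = P(X,Y=0) + P(X,Y=2)

I(X;Z) = I(X;f(Y)) = 0.0386 nats

Verification: 0.0522 ≥ 0.0386 ✓

Information cannot be created by processing; the function f can only lose information about X.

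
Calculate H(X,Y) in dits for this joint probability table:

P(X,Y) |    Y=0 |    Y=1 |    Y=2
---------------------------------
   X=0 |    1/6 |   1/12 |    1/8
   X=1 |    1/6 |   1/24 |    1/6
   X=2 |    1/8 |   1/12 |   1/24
0.9097 dits

Joint entropy is H(X,Y) = -Σ_{x,y} p(x,y) log p(x,y).

Summing over all non-zero entries:
H(X,Y) = -[1/6·log_10(1/6) + 1/12·log_10(1/12) + 1/8·log_10(1/8) + 1/6·log_10(1/6) + 1/24·log_10(1/24) + 1/6·log_10(1/6) + 1/8·log_10(1/8) + 1/12·log_10(1/12) + 1/24·log_10(1/24)]
H(X,Y) = 0.9097 dits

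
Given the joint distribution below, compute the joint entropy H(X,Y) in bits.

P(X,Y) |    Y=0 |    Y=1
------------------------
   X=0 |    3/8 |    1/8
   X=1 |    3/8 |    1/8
1.8113 bits

Joint entropy is H(X,Y) = -Σ_{x,y} p(x,y) log p(x,y).

Summing over all non-zero entries:
H(X,Y) = -[3/8·log_2(3/8) + 1/8·log_2(1/8) + 3/8·log_2(3/8) + 1/8·log_2(1/8)]
H(X,Y) = 1.8113 bits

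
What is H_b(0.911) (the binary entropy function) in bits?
0.4331 bits

The binary entropy function is:
H(p) = -p log(p) - (1-p) log(1-p)

H(0.911) = -0.911 × log_2(0.911) - 0.089 × log_2(0.089)
H(0.911) = 0.4331 bits

Note: Binary entropy is maximized at p=0.5 (H=1 bit) and minimized at p=0 or p=1 (H=0).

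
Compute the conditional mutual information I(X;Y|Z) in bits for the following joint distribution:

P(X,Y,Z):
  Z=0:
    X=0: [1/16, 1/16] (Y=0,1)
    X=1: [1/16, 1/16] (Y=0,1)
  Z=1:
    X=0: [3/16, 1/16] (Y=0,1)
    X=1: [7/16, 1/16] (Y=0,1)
0.0129 bits

Conditional mutual information: I(X;Y|Z) = H(X|Z) + H(Y|Z) - H(X,Y|Z)

H(Z) = 0.8113
H(X,Z) = 1.7500 → H(X|Z) = 0.9387
H(Y,Z) = 1.5488 → H(Y|Z) = 0.7375
H(X,Y,Z) = 2.4746 → H(X,Y|Z) = 1.6633

I(X;Y|Z) = 0.9387 + 0.7375 - 1.6633 = 0.0129 bits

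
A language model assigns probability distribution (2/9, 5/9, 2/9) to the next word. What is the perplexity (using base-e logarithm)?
2.7048

Perplexity is e^H (or exp(H) for natural log).

First, H = -Σ p log p = 0.9950 nats
Perplexity = e^0.9950 = 2.7048

Interpretation: The model's uncertainty is equivalent to choosing uniformly among 2.7 options.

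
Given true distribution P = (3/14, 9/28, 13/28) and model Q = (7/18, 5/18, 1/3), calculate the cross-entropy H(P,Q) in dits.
0.4882 dits

Cross-entropy: H(P,Q) = -Σ p(x) log q(x)

Alternatively: H(P,Q) = H(P) + D_KL(P||Q)
H(P) = 0.4565 dits
D_KL(P||Q) = 0.0317 dits

H(P,Q) = 0.4565 + 0.0317 = 0.4882 dits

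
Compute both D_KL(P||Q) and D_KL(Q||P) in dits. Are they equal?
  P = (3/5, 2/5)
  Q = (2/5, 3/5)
D_KL(P||Q) = 0.0352, D_KL(Q||P) = 0.0352

KL divergence is not symmetric: D_KL(P||Q) ≠ D_KL(Q||P) in general.

D_KL(P||Q) = 0.0352 dits
D_KL(Q||P) = 0.0352 dits

In this case they happen to be equal (to 4 decimal places).

This asymmetry is why KL divergence is not a true distance metric.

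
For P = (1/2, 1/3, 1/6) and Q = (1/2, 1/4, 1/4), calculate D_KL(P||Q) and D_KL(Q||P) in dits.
D_KL(P||Q) = 0.0123, D_KL(Q||P) = 0.0128

KL divergence is not symmetric: D_KL(P||Q) ≠ D_KL(Q||P) in general.

D_KL(P||Q) = 0.0123 dits
D_KL(Q||P) = 0.0128 dits

No, they are not equal!

This asymmetry is why KL divergence is not a true distance metric.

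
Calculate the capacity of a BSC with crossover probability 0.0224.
0.8453 bits

For a binary symmetric channel (BSC) with error probability p:
Capacity C = 1 - H(p) bits per symbol

where H(p) = -p log₂(p) - (1-p) log₂(1-p) is the binary entropy function.

H(0.0224) = 0.1547 bits
C = 1 - 0.1547 = 0.8453 bits per symbol

This means we can reliably transmit up to 0.8453 bits of information per channel use.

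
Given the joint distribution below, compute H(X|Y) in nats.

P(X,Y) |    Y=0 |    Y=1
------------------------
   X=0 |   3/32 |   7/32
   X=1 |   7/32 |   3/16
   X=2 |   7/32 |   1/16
1.0153 nats

Using the chain rule: H(X|Y) = H(X,Y) - H(Y)

First, compute H(X,Y) = 1.7065 nats

Marginal P(Y) = (17/32, 15/32)
H(Y) = 0.6912 nats

H(X|Y) = H(X,Y) - H(Y) = 1.7065 - 0.6912 = 1.0153 nats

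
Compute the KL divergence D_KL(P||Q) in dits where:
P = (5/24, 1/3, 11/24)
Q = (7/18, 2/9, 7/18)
0.0349 dits

KL divergence: D_KL(P||Q) = Σ p(x) log(p(x)/q(x))

Computing term by term:
  x=0: 5/24 × log_10[(5/24)/(7/18)] = 5/24 × -0.2711 = -0.0565
  x=1: 1/3 × log_10[(1/3)/(2/9)] = 1/3 × 0.1761 = 0.0587
  x=2: 11/24 × log_10[(11/24)/(7/18)] = 11/24 × 0.0714 = 0.0327

D_KL(P||Q) = 0.0349 dits

Note: KL divergence is always non-negative and equals 0 iff P = Q.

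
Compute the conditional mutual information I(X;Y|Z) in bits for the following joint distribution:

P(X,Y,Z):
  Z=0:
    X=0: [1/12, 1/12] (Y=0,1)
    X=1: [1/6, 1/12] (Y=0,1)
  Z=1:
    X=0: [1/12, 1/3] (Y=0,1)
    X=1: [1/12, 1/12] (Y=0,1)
0.0443 bits

Conditional mutual information: I(X;Y|Z) = H(X|Z) + H(Y|Z) - H(X,Y|Z)

H(Z) = 0.9799
H(X,Z) = 1.8879 → H(X|Z) = 0.9080
H(Y,Z) = 1.8879 → H(Y|Z) = 0.9080
H(X,Y,Z) = 2.7516 → H(X,Y|Z) = 1.7718

I(X;Y|Z) = 0.9080 + 0.9080 - 1.7718 = 0.0443 bits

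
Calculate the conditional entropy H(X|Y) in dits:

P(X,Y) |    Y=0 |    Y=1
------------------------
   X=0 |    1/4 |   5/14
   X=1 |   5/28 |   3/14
0.2906 dits

Using the chain rule: H(X|Y) = H(X,Y) - H(Y)

First, compute H(X,Y) = 0.5872 dits

Marginal P(Y) = (3/7, 4/7)
H(Y) = 0.2966 dits

H(X|Y) = H(X,Y) - H(Y) = 0.5872 - 0.2966 = 0.2906 dits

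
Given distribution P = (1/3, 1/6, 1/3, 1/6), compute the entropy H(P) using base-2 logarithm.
1.9183 bits

Shannon entropy is H(X) = -Σ p(x) log p(x).

For P = (1/3, 1/6, 1/3, 1/6):
H = -1/3 × log_2(1/3) -1/6 × log_2(1/6) -1/3 × log_2(1/3) -1/6 × log_2(1/6)
H = 1.9183 bits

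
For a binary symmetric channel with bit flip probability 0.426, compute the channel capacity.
0.0159 bits

For a binary symmetric channel (BSC) with error probability p:
Capacity C = 1 - H(p) bits per symbol

where H(p) = -p log₂(p) - (1-p) log₂(1-p) is the binary entropy function.

H(0.426) = 0.9841 bits
C = 1 - 0.9841 = 0.0159 bits per symbol

This means we can reliably transmit up to 0.0159 bits of information per channel use.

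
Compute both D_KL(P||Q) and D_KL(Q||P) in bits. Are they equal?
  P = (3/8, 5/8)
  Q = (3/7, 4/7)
D_KL(P||Q) = 0.0086, D_KL(Q||P) = 0.0087

KL divergence is not symmetric: D_KL(P||Q) ≠ D_KL(Q||P) in general.

D_KL(P||Q) = 0.0086 bits
D_KL(Q||P) = 0.0087 bits

No, they are not equal!

This asymmetry is why KL divergence is not a true distance metric.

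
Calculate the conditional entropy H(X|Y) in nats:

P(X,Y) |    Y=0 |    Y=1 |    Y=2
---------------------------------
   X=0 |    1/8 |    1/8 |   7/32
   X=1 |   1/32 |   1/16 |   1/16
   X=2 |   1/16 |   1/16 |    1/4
0.9853 nats

Using the chain rule: H(X|Y) = H(X,Y) - H(Y)

First, compute H(X,Y) = 2.0003 nats

Marginal P(Y) = (7/32, 1/4, 17/32)
H(Y) = 1.0151 nats

H(X|Y) = H(X,Y) - H(Y) = 2.0003 - 1.0151 = 0.9853 nats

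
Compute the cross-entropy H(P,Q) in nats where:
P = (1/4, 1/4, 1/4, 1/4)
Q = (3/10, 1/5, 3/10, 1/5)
1.4067 nats

Cross-entropy: H(P,Q) = -Σ p(x) log q(x)

Alternatively: H(P,Q) = H(P) + D_KL(P||Q)
H(P) = 1.3863 nats
D_KL(P||Q) = 0.0204 nats

H(P,Q) = 1.3863 + 0.0204 = 1.4067 nats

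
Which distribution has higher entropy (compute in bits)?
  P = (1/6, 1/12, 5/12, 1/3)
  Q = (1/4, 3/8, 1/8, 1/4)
Q

Computing entropies in bits:
H(P) = 1.7842
H(Q) = 1.9056

Distribution Q has higher entropy.

Intuition: The distribution closer to uniform (more spread out) has higher entropy.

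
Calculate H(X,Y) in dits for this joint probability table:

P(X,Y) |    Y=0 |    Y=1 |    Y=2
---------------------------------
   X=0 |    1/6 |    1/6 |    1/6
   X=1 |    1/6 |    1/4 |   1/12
0.7592 dits

Joint entropy is H(X,Y) = -Σ_{x,y} p(x,y) log p(x,y).

Summing over all non-zero entries:
H(X,Y) = -[1/6·log_10(1/6) + 1/6·log_10(1/6) + 1/6·log_10(1/6) + 1/6·log_10(1/6) + 1/4·log_10(1/4) + 1/12·log_10(1/12)]
H(X,Y) = 0.7592 dits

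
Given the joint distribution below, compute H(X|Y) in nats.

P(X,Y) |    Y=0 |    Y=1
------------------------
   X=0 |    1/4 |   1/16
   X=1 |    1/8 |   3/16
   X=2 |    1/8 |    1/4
1.0070 nats

Using the chain rule: H(X|Y) = H(X,Y) - H(Y)

First, compute H(X,Y) = 1.7002 nats

Marginal P(Y) = (1/2, 1/2)
H(Y) = 0.6931 nats

H(X|Y) = H(X,Y) - H(Y) = 1.7002 - 0.6931 = 1.0070 nats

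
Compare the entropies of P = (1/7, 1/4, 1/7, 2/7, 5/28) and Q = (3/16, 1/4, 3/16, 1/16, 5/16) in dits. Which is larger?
P

Computing entropies in dits:
H(P) = 0.6810
H(Q) = 0.6563

Distribution P has higher entropy.

Intuition: The distribution closer to uniform (more spread out) has higher entropy.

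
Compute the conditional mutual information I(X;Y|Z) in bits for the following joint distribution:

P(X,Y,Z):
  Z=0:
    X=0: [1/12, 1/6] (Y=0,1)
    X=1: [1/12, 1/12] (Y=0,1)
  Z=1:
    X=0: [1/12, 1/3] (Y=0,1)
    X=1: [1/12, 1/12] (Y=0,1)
0.0443 bits

Conditional mutual information: I(X;Y|Z) = H(X|Z) + H(Y|Z) - H(X,Y|Z)

H(Z) = 0.9799
H(X,Z) = 1.8879 → H(X|Z) = 0.9080
H(Y,Z) = 1.8879 → H(Y|Z) = 0.9080
H(X,Y,Z) = 2.7516 → H(X,Y|Z) = 1.7718

I(X;Y|Z) = 0.9080 + 0.9080 - 1.7718 = 0.0443 bits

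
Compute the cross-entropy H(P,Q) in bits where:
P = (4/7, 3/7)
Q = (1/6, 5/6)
1.5899 bits

Cross-entropy: H(P,Q) = -Σ p(x) log q(x)

Alternatively: H(P,Q) = H(P) + D_KL(P||Q)
H(P) = 0.9852 bits
D_KL(P||Q) = 0.6046 bits

H(P,Q) = 0.9852 + 0.6046 = 1.5899 bits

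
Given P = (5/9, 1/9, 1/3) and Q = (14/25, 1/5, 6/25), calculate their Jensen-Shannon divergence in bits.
0.0148 bits

Jensen-Shannon divergence is:
JSD(P||Q) = 0.5 × D_KL(P||M) + 0.5 × D_KL(Q||M)
where M = 0.5 × (P + Q) is the mixture distribution.

M = 0.5 × (5/9, 1/9, 1/3) + 0.5 × (14/25, 1/5, 6/25) = (0.557778, 0.155556, 0.286667)

D_KL(P||M) = 0.0154 bits
D_KL(Q||M) = 0.0142 bits

JSD(P||Q) = 0.5 × 0.0154 + 0.5 × 0.0142 = 0.0148 bits

Unlike KL divergence, JSD is symmetric and bounded: 0 ≤ JSD ≤ log(2).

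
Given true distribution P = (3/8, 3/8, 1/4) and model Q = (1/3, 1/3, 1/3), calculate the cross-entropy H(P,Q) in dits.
0.4771 dits

Cross-entropy: H(P,Q) = -Σ p(x) log q(x)

Alternatively: H(P,Q) = H(P) + D_KL(P||Q)
H(P) = 0.4700 dits
D_KL(P||Q) = 0.0071 dits

H(P,Q) = 0.4700 + 0.0071 = 0.4771 dits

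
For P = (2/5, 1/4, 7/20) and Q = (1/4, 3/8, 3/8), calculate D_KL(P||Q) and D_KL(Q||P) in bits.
D_KL(P||Q) = 0.0902, D_KL(Q||P) = 0.0872

KL divergence is not symmetric: D_KL(P||Q) ≠ D_KL(Q||P) in general.

D_KL(P||Q) = 0.0902 bits
D_KL(Q||P) = 0.0872 bits

No, they are not equal!

This asymmetry is why KL divergence is not a true distance metric.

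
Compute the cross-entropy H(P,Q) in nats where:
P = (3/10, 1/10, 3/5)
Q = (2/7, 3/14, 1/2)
0.9458 nats

Cross-entropy: H(P,Q) = -Σ p(x) log q(x)

Alternatively: H(P,Q) = H(P) + D_KL(P||Q)
H(P) = 0.8979 nats
D_KL(P||Q) = 0.0478 nats

H(P,Q) = 0.8979 + 0.0478 = 0.9458 nats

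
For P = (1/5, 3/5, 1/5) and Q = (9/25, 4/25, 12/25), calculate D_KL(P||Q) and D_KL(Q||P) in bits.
D_KL(P||Q) = 0.7219, D_KL(Q||P) = 0.6064

KL divergence is not symmetric: D_KL(P||Q) ≠ D_KL(Q||P) in general.

D_KL(P||Q) = 0.7219 bits
D_KL(Q||P) = 0.6064 bits

No, they are not equal!

This asymmetry is why KL divergence is not a true distance metric.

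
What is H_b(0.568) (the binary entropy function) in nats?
0.6839 nats

The binary entropy function is:
H(p) = -p log(p) - (1-p) log(1-p)

H(0.568) = -0.568 × log_e(0.568) - 0.432 × log_e(0.432)
H(0.568) = 0.6839 nats

Note: Binary entropy is maximized at p=0.5 (H=1 bit) and minimized at p=0 or p=1 (H=0).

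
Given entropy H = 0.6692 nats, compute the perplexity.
1.9527

Perplexity is e^H (or exp(H) for natural log).

H = 0.6692 nats
Perplexity = e^0.6692 = 1.9527

Interpretation: The model's uncertainty is equivalent to choosing uniformly among 2.0 options.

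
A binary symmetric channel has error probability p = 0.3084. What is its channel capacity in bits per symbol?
0.1087 bits

For a binary symmetric channel (BSC) with error probability p:
Capacity C = 1 - H(p) bits per symbol

where H(p) = -p log₂(p) - (1-p) log₂(1-p) is the binary entropy function.

H(0.3084) = 0.8913 bits
C = 1 - 0.8913 = 0.1087 bits per symbol

This means we can reliably transmit up to 0.1087 bits of information per channel use.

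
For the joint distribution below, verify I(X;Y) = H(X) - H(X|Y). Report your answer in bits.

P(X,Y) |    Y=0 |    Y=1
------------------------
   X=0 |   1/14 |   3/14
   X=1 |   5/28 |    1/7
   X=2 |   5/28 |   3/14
I(X;Y) = 0.0444 bits

Mutual information has multiple equivalent forms:
- I(X;Y) = H(X) - H(X|Y)
- I(X;Y) = H(Y) - H(Y|X)
- I(X;Y) = H(X) + H(Y) - H(X,Y)

Computing all quantities:
H(X) = 1.5722, H(Y) = 0.9852, H(X,Y) = 2.5131
H(X|Y) = 1.5279, H(Y|X) = 0.9409

Verification:
H(X) - H(X|Y) = 1.5722 - 1.5279 = 0.0444
H(Y) - H(Y|X) = 0.9852 - 0.9409 = 0.0444
H(X) + H(Y) - H(X,Y) = 1.5722 + 0.9852 - 2.5131 = 0.0444

All forms give I(X;Y) = 0.0444 bits. ✓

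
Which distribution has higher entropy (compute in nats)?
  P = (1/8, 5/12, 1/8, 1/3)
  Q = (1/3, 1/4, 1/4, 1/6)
Q

Computing entropies in nats:
H(P) = 1.2508
H(Q) = 1.3580

Distribution Q has higher entropy.

Intuition: The distribution closer to uniform (more spread out) has higher entropy.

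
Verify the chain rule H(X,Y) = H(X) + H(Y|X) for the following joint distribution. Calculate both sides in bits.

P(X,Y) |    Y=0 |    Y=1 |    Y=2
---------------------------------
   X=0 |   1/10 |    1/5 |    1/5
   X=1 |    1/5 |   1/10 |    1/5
H(X,Y) = 2.5219, H(X) = 1.0000, H(Y|X) = 1.5219 (all in bits)

Chain rule: H(X,Y) = H(X) + H(Y|X)

Left side — joint entropy directly:
H(X,Y) = -Σ p(x,y) log p(x,y) = 2.5219 bits

Right side — compute H(Y|X) from the conditional distributions:
P(X) = (1/2, 1/2), so H(X) = 1.0000 bits
H(Y|X) = Σ_x P(X=x) · H(Y|X=x):
  P(Y|X=0) = (1/5, 2/5, 2/5), H(Y|X=0) = 1.5219, weight P(X=0) = 1/2
  P(Y|X=1) = (2/5, 1/5, 2/5), H(Y|X=1) = 1.5219, weight P(X=1) = 1/2
H(Y|X) = 1.5219 bits

H(X) + H(Y|X) = 1.0000 + 1.5219 = 2.5219 bits

Both sides equal 2.5219 bits. ✓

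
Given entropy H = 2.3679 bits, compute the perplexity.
5.1619

Perplexity is 2^H (or exp(H) for natural log).

H = 2.3679 bits
Perplexity = 2^2.3679 = 5.1619

Interpretation: The model's uncertainty is equivalent to choosing uniformly among 5.2 options.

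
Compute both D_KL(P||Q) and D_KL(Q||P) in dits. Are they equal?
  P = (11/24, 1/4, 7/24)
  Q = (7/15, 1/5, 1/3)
D_KL(P||Q) = 0.0037, D_KL(Q||P) = 0.0036

KL divergence is not symmetric: D_KL(P||Q) ≠ D_KL(Q||P) in general.

D_KL(P||Q) = 0.0037 dits
D_KL(Q||P) = 0.0036 dits

No, they are not equal!

This asymmetry is why KL divergence is not a true distance metric.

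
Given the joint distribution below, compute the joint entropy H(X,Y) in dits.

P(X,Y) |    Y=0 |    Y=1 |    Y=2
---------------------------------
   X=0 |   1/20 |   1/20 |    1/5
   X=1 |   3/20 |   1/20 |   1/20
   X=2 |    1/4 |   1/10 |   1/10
0.8741 dits

Joint entropy is H(X,Y) = -Σ_{x,y} p(x,y) log p(x,y).

Summing over all non-zero entries:
H(X,Y) = -[1/20·log_10(1/20) + 1/20·log_10(1/20) + 1/5·log_10(1/5) + 3/20·log_10(3/20) + 1/20·log_10(1/20) + 1/20·log_10(1/20) + 1/4·log_10(1/4) + 1/10·log_10(1/10) + 1/10·log_10(1/10)]
H(X,Y) = 0.8741 dits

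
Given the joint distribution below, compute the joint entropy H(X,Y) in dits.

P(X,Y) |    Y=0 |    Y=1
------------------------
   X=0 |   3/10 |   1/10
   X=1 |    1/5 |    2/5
0.5558 dits

Joint entropy is H(X,Y) = -Σ_{x,y} p(x,y) log p(x,y).

Summing over all non-zero entries:
H(X,Y) = -[3/10·log_10(3/10) + 1/10·log_10(1/10) + 1/5·log_10(1/5) + 2/5·log_10(2/5)]
H(X,Y) = 0.5558 dits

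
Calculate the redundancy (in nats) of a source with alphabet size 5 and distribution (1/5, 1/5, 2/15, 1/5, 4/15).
0.0227 nats

Redundancy measures how far a source is from maximum entropy:
R = H_max - H(X)

Maximum entropy for 5 symbols: H_max = log_e(5) = 1.6094 nats
Actual entropy: H(X) = 1.5868 nats
Redundancy: R = 1.6094 - 1.5868 = 0.0227 nats

This redundancy represents potential for compression: the source could be compressed by 0.0227 nats per symbol.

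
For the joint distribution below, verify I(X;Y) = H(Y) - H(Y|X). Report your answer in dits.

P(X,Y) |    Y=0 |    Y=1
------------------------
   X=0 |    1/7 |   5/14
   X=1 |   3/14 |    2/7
I(X;Y) = 0.0049 dits

Mutual information has multiple equivalent forms:
- I(X;Y) = H(X) - H(X|Y)
- I(X;Y) = H(Y) - H(Y|X)
- I(X;Y) = H(X) + H(Y) - H(X,Y)

Computing all quantities:
H(X) = 0.3010, H(Y) = 0.2831, H(X,Y) = 0.5792
H(X|Y) = 0.2962, H(Y|X) = 0.2782

Verification:
H(X) - H(X|Y) = 0.3010 - 0.2962 = 0.0049
H(Y) - H(Y|X) = 0.2831 - 0.2782 = 0.0049
H(X) + H(Y) - H(X,Y) = 0.3010 + 0.2831 - 0.5792 = 0.0049

All forms give I(X;Y) = 0.0049 dits. ✓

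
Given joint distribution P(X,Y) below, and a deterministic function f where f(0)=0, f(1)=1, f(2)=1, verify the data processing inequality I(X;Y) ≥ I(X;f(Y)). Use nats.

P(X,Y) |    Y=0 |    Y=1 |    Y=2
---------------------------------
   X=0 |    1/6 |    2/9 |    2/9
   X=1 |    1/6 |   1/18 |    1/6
I(X;Y) = 0.0326, I(X;f(Y)) = 0.0129, inequality holds: 0.0326 ≥ 0.0129

Data Processing Inequality: For any Markov chain X → Y → Z, we have I(X;Y) ≥ I(X;Z).

Here Z = f(Y) is a deterministic function of Y, forming X → Y → Z.

Original I(X;Y) = 0.0326 nats

After applying f:
P(X,Z) where Z=f(Y):
- P(X,Z=0) = P(X,Y=0)
- P(X,Z=1) = P(X,Y=1) + P(X,Y=2)

I(X;Z) = I(X;f(Y)) = 0.0129 nats

Verification: 0.0326 ≥ 0.0129 ✓

Information cannot be created by processing; the function f can only lose information about X.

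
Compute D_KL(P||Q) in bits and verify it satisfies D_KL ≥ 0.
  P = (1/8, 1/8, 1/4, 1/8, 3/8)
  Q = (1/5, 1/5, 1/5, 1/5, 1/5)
0.1663 bits

KL divergence satisfies the Gibbs inequality: D_KL(P||Q) ≥ 0 for all distributions P, Q.

D_KL(P||Q) = Σ p(x) log(p(x)/q(x))
Term by term:
  x=0: 1/8 × log_2[(1/8)/(1/5)] = -0.0848
  x=1: 1/8 × log_2[(1/8)/(1/5)] = -0.0848
  x=2: 1/4 × log_2[(1/4)/(1/5)] = 0.0805
  x=3: 1/8 × log_2[(1/8)/(1/5)] = -0.0848
  x=4: 3/8 × log_2[(3/8)/(1/5)] = 0.3401
D_KL(P||Q) = 0.1663 bits

D_KL(P||Q) = 0.1663 ≥ 0 ✓

This non-negativity is a fundamental property: relative entropy cannot be negative because it measures how different Q is from P.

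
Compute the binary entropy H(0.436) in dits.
0.2975 dits

The binary entropy function is:
H(p) = -p log(p) - (1-p) log(1-p)

H(0.436) = -0.436 × log_10(0.436) - 0.564 × log_10(0.564)
H(0.436) = 0.2975 dits

Note: Binary entropy is maximized at p=0.5 (H=1 bit) and minimized at p=0 or p=1 (H=0).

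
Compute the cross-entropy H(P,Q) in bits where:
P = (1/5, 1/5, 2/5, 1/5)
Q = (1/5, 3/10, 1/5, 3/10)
2.0879 bits

Cross-entropy: H(P,Q) = -Σ p(x) log q(x)

Alternatively: H(P,Q) = H(P) + D_KL(P||Q)
H(P) = 1.9219 bits
D_KL(P||Q) = 0.1660 bits

H(P,Q) = 1.9219 + 0.1660 = 2.0879 bits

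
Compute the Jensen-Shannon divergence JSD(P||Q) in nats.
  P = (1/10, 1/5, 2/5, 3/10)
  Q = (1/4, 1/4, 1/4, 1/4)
0.0279 nats

Jensen-Shannon divergence is:
JSD(P||Q) = 0.5 × D_KL(P||M) + 0.5 × D_KL(Q||M)
where M = 0.5 × (P + Q) is the mixture distribution.

M = 0.5 × (1/10, 1/5, 2/5, 3/10) + 0.5 × (1/4, 1/4, 1/4, 1/4) = (7/40, 9/40, 13/40, 11/40)

D_KL(P||M) = 0.0296 nats
D_KL(Q||M) = 0.0261 nats

JSD(P||Q) = 0.5 × 0.0296 + 0.5 × 0.0261 = 0.0279 nats

Unlike KL divergence, JSD is symmetric and bounded: 0 ≤ JSD ≤ log(2).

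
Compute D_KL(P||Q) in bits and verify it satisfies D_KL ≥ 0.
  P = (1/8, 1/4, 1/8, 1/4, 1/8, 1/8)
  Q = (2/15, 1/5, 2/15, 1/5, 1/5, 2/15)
0.0413 bits

KL divergence satisfies the Gibbs inequality: D_KL(P||Q) ≥ 0 for all distributions P, Q.

D_KL(P||Q) = Σ p(x) log(p(x)/q(x))
Term by term:
  x=0: 1/8 × log_2[(1/8)/(2/15)] = -0.0116
  x=1: 1/4 × log_2[(1/4)/(1/5)] = 0.0805
  x=2: 1/8 × log_2[(1/8)/(2/15)] = -0.0116
  x=3: 1/4 × log_2[(1/4)/(1/5)] = 0.0805
  x=4: 1/8 × log_2[(1/8)/(1/5)] = -0.0848
  x=5: 1/8 × log_2[(1/8)/(2/15)] = -0.0116
D_KL(P||Q) = 0.0413 bits

D_KL(P||Q) = 0.0413 ≥ 0 ✓

This non-negativity is a fundamental property: relative entropy cannot be negative because it measures how different Q is from P.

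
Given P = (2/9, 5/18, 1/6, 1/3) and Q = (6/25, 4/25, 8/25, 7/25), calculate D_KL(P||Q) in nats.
0.0855 nats

KL divergence: D_KL(P||Q) = Σ p(x) log(p(x)/q(x))

Computing term by term:
  x=0: 2/9 × log_e[(2/9)/(6/25)] = 2/9 × -0.0770 = -0.0171
  x=1: 5/18 × log_e[(5/18)/(4/25)] = 5/18 × 0.5516 = 0.1532
  x=2: 1/6 × log_e[(1/6)/(8/25)] = 1/6 × -0.6523 = -0.1087
  x=3: 1/3 × log_e[(1/3)/(7/25)] = 1/3 × 0.1744 = 0.0581

D_KL(P||Q) = 0.0855 nats

Note: KL divergence is always non-negative and equals 0 iff P = Q.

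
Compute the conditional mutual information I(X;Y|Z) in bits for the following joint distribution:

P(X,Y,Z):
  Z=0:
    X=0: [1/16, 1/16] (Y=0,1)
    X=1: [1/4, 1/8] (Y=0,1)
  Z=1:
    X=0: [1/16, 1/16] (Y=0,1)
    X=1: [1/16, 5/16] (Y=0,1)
0.0447 bits

Conditional mutual information: I(X;Y|Z) = H(X|Z) + H(Y|Z) - H(X,Y|Z)

H(Z) = 1.0000
H(X,Z) = 1.8113 → H(X|Z) = 0.8113
H(Y,Z) = 1.8829 → H(Y|Z) = 0.8829
H(X,Y,Z) = 2.6494 → H(X,Y|Z) = 1.6494

I(X;Y|Z) = 0.8113 + 0.8829 - 1.6494 = 0.0447 bits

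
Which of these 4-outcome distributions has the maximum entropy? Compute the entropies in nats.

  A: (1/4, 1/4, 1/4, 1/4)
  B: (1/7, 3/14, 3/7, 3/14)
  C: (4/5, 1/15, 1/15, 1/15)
A

For a discrete distribution over n outcomes, entropy is maximized by the uniform distribution.

Computing entropies:
H(A) = 1.3863 nats
H(B) = 1.3013 nats
H(C) = 0.7201 nats

The uniform distribution (where all probabilities equal 1/4) achieves the maximum entropy of log_e(4) = 1.3863 nats.

Distribution A has the highest entropy.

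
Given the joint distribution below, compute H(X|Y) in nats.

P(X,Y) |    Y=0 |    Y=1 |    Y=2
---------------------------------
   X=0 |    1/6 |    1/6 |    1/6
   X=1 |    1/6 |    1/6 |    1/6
0.6931 nats

Using the chain rule: H(X|Y) = H(X,Y) - H(Y)

First, compute H(X,Y) = 1.7918 nats

Marginal P(Y) = (1/3, 1/3, 1/3)
H(Y) = 1.0986 nats

H(X|Y) = H(X,Y) - H(Y) = 1.7918 - 1.0986 = 0.6931 nats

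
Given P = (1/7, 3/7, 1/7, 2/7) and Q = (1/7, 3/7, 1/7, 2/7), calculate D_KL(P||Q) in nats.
0.0000 nats

KL divergence: D_KL(P||Q) = Σ p(x) log(p(x)/q(x))

Computing term by term:
  x=0: 1/7 × log_e[(1/7)/(1/7)] = 1/7 × 0.0000 = 0.0000
  x=1: 3/7 × log_e[(3/7)/(3/7)] = 3/7 × 0.0000 = 0.0000
  x=2: 1/7 × log_e[(1/7)/(1/7)] = 1/7 × 0.0000 = 0.0000
  x=3: 2/7 × log_e[(2/7)/(2/7)] = 2/7 × 0.0000 = 0.0000

D_KL(P||Q) = 0.0000 nats

Note: KL divergence is always non-negative and equals 0 iff P = Q.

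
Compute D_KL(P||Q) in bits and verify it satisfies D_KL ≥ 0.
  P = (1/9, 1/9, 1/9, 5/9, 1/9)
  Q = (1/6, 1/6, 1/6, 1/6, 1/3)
0.5939 bits

KL divergence satisfies the Gibbs inequality: D_KL(P||Q) ≥ 0 for all distributions P, Q.

D_KL(P||Q) = Σ p(x) log(p(x)/q(x))
Term by term:
  x=0: 1/9 × log_2[(1/9)/(1/6)] = -0.0650
  x=1: 1/9 × log_2[(1/9)/(1/6)] = -0.0650
  x=2: 1/9 × log_2[(1/9)/(1/6)] = -0.0650
  x=3: 5/9 × log_2[(5/9)/(1/6)] = 0.9650
  x=4: 1/9 × log_2[(1/9)/(1/3)] = -0.1761
D_KL(P||Q) = 0.5939 bits

D_KL(P||Q) = 0.5939 ≥ 0 ✓

This non-negativity is a fundamental property: relative entropy cannot be negative because it measures how different Q is from P.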